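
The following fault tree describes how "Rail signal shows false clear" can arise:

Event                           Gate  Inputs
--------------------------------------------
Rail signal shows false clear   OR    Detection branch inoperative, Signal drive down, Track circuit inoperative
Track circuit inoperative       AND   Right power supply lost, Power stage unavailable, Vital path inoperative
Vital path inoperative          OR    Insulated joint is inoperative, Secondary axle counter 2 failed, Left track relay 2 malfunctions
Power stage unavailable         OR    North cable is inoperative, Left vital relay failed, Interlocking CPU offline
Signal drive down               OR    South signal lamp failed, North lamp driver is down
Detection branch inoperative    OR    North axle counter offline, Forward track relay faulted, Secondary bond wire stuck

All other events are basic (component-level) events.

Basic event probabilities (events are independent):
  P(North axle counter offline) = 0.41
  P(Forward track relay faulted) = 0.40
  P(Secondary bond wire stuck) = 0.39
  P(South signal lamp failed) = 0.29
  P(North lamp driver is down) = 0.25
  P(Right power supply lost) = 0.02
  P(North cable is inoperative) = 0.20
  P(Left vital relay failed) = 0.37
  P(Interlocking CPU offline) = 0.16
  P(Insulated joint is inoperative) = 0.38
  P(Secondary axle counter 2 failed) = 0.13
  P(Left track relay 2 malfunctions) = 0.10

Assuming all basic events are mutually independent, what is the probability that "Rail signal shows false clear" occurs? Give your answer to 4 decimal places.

P(Detection branch inoperative) [OR] = 1 − (1−0.41) × (1−0.40) × (1−0.39) = 0.784060
P(Signal drive down) [OR] = 1 − (1−0.29) × (1−0.25) = 0.467500
P(Power stage unavailable) [OR] = 1 − (1−0.20) × (1−0.37) × (1−0.16) = 0.576640
P(Vital path inoperative) [OR] = 1 − (1−0.38) × (1−0.13) × (1−0.10) = 0.514540
P(Track circuit inoperative) [AND] = 0.02 × 0.576640 × 0.514540 = 0.005934
P(Rail signal shows false clear) [OR] = 1 − (1−0.784060) × (1−0.467500) × (1−0.005934) = 0.885694
Rounded to 4 decimal places: P(Rail signal shows false clear) ≈ 0.8857.

0.8857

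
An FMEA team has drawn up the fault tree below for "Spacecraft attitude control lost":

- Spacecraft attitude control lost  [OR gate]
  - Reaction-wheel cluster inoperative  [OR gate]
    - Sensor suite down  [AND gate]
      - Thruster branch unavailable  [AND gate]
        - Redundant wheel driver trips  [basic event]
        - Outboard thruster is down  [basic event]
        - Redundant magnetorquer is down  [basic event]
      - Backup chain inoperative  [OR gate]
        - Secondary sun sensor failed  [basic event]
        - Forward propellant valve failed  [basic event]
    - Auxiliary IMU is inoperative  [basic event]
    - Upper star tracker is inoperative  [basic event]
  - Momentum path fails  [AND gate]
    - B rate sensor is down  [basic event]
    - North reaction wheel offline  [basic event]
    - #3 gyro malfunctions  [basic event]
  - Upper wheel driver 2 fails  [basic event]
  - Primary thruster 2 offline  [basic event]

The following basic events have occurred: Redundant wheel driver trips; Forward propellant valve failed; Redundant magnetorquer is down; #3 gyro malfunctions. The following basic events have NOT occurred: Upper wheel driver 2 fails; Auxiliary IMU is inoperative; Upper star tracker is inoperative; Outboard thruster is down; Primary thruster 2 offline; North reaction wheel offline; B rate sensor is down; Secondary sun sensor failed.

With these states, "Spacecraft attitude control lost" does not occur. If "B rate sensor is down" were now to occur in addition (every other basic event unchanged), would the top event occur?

No

Counterfactual: set "B rate sensor is down" to occurred.
Thruster branch unavailable [AND]: Redundant wheel driver trips=occurs, Outboard thruster is down=not, Redundant magnetorquer is down=occurs → not all inputs occur → does not occur.
Backup chain inoperative [OR]: Secondary sun sensor failed=not, Forward propellant valve failed=occurs → at least one input occurs → occurs.
Sensor suite down [AND]: Thruster branch unavailable=not, Backup chain inoperative=occurs → not all inputs occur → does not occur.
Reaction-wheel cluster inoperative [OR]: Sensor suite down=not, Auxiliary IMU is inoperative=not, Upper star tracker is inoperative=not → no input occurs → does not occur.
Momentum path fails [AND]: B rate sensor is down=occurs, North reaction wheel offline=not, #3 gyro malfunctions=occurs → not all inputs occur → does not occur.
Spacecraft attitude control lost [OR]: Reaction-wheel cluster inoperative=not, Momentum path fails=not, Upper wheel driver 2 fails=not, Primary thruster 2 offline=not → no input occurs → does not occur.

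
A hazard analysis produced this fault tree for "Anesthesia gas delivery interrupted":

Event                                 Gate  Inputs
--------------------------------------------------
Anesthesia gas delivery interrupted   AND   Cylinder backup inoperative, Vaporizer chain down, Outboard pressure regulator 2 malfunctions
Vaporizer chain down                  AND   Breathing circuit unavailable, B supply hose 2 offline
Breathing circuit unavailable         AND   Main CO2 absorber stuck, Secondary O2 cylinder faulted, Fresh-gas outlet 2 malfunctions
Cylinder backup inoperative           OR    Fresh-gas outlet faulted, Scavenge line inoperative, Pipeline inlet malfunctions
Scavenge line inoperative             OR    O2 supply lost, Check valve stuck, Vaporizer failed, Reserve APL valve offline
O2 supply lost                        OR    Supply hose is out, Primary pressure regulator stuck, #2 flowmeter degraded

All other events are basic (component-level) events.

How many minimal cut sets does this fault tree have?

8

O2 supply lost [OR]: union of children's cut sets → 3 cut set(s).
Scavenge line inoperative [OR]: union of children's cut sets → 6 cut set(s).
Cylinder backup inoperative [OR]: union of children's cut sets → 8 cut set(s).
Breathing circuit unavailable [AND]: one cut set from each child combined → 1 × 1 × 1 = 1 cut set(s).
Vaporizer chain down [AND]: one cut set from each child combined → 1 × 1 = 1 cut set(s).
Anesthesia gas delivery interrupted [AND]: one cut set from each child combined → 8 × 1 × 1 = 8 cut set(s).
Minimal cut sets: {B supply hose 2 offline, Fresh-gas outlet 2 malfunctions, Fresh-gas outlet faulted, Main CO2 absorber stuck, Outboard pressure regulator 2 malfunctions, Secondary O2 cylinder faulted}; {B supply hose 2 offline, Fresh-gas outlet 2 malfunctions, Main CO2 absorber stuck, Outboard pressure regulator 2 malfunctions, Secondary O2 cylinder faulted, Supply hose is out}; {B supply hose 2 offline, Fresh-gas outlet 2 malfunctions, Main CO2 absorber stuck, Outboard pressure regulator 2 malfunctions, Primary pressure regulator stuck, Secondary O2 cylinder faulted}; {#2 flowmeter degraded, B supply hose 2 offline, Fresh-gas outlet 2 malfunctions, Main CO2 absorber stuck, Outboard pressure regulator 2 malfunctions, Secondary O2 cylinder faulted}; {B supply hose 2 offline, Check valve stuck, Fresh-gas outlet 2 malfunctions, Main CO2 absorber stuck, Outboard pressure regulator 2 malfunctions, Secondary O2 cylinder faulted}; {B supply hose 2 offline, Fresh-gas outlet 2 malfunctions, Main CO2 absorber stuck, Outboard pressure regulator 2 malfunctions, Secondary O2 cylinder faulted, Vaporizer failed}; {B supply hose 2 offline, Fresh-gas outlet 2 malfunctions, Main CO2 absorber stuck, Outboard pressure regulator 2 malfunctions, Reserve APL valve offline, Secondary O2 cylinder faulted}; {B supply hose 2 offline, Fresh-gas outlet 2 malfunctions, Main CO2 absorber stuck, Outboard pressure regulator 2 malfunctions, Pipeline inlet malfunctions, Secondary O2 cylinder faulted}.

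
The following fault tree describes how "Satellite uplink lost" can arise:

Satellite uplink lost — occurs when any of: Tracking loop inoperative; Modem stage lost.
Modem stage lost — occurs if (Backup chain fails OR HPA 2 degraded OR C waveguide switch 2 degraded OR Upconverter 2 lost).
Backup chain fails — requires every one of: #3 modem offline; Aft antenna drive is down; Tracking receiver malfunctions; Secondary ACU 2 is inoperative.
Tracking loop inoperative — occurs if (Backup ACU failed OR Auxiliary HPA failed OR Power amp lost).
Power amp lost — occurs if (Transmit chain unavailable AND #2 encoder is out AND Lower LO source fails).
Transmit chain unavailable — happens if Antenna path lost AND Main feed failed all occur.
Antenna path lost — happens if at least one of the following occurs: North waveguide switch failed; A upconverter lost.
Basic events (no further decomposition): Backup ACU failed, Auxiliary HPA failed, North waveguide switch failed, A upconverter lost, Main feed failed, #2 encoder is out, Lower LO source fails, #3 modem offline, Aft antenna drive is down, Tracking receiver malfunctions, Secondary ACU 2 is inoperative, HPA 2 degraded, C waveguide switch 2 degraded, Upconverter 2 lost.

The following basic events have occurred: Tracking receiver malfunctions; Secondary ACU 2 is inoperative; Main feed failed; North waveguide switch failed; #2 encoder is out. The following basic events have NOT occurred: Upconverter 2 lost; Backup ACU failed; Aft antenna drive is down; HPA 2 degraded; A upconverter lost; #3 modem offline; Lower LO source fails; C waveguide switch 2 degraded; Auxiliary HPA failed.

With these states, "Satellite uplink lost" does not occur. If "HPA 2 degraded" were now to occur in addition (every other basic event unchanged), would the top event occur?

Yes

Counterfactual: set "HPA 2 degraded" to occurred.
Antenna path lost [OR]: North waveguide switch failed=occurs, A upconverter lost=not → at least one input occurs → occurs.
Transmit chain unavailable [AND]: Antenna path lost=occurs, Main feed failed=occurs → all inputs occur → occurs.
Power amp lost [AND]: Transmit chain unavailable=occurs, #2 encoder is out=occurs, Lower LO source fails=not → not all inputs occur → does not occur.
Tracking loop inoperative [OR]: Backup ACU failed=not, Auxiliary HPA failed=not, Power amp lost=not → no input occurs → does not occur.
Backup chain fails [AND]: #3 modem offline=not, Aft antenna drive is down=not, Tracking receiver malfunctions=occurs, Secondary ACU 2 is inoperative=occurs → not all inputs occur → does not occur.
Modem stage lost [OR]: Backup chain fails=not, HPA 2 degraded=occurs, C waveguide switch 2 degraded=not, Upconverter 2 lost=not → at least one input occurs → occurs.
Satellite uplink lost [OR]: Tracking loop inoperative=not, Modem stage lost=occurs → at least one input occurs → occurs.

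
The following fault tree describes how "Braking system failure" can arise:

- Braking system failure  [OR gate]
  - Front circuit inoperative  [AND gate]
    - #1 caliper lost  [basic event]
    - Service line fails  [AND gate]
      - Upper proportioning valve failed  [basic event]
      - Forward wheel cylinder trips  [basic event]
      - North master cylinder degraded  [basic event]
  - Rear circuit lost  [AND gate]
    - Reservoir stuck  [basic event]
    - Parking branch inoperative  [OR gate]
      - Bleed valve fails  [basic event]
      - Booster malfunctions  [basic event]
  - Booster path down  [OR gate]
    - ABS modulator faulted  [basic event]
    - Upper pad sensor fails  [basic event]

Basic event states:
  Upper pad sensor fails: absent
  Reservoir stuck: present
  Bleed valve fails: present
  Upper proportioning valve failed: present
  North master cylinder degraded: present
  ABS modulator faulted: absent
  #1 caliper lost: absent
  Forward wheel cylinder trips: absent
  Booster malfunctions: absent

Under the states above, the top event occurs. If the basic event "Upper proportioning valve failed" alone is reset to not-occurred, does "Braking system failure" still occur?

Yes

Counterfactual: set "Upper proportioning valve failed" to not occurred.
Service line fails [AND]: Upper proportioning valve failed=not, Forward wheel cylinder trips=not, North master cylinder degraded=occurs → not all inputs occur → does not occur.
Front circuit inoperative [AND]: #1 caliper lost=not, Service line fails=not → not all inputs occur → does not occur.
Parking branch inoperative [OR]: Bleed valve fails=occurs, Booster malfunctions=not → at least one input occurs → occurs.
Rear circuit lost [AND]: Reservoir stuck=occurs, Parking branch inoperative=occurs → all inputs occur → occurs.
Booster path down [OR]: ABS modulator faulted=not, Upper pad sensor fails=not → no input occurs → does not occur.
Braking system failure [OR]: Front circuit inoperative=not, Rear circuit lost=occurs, Booster path down=not → at least one input occurs → occurs.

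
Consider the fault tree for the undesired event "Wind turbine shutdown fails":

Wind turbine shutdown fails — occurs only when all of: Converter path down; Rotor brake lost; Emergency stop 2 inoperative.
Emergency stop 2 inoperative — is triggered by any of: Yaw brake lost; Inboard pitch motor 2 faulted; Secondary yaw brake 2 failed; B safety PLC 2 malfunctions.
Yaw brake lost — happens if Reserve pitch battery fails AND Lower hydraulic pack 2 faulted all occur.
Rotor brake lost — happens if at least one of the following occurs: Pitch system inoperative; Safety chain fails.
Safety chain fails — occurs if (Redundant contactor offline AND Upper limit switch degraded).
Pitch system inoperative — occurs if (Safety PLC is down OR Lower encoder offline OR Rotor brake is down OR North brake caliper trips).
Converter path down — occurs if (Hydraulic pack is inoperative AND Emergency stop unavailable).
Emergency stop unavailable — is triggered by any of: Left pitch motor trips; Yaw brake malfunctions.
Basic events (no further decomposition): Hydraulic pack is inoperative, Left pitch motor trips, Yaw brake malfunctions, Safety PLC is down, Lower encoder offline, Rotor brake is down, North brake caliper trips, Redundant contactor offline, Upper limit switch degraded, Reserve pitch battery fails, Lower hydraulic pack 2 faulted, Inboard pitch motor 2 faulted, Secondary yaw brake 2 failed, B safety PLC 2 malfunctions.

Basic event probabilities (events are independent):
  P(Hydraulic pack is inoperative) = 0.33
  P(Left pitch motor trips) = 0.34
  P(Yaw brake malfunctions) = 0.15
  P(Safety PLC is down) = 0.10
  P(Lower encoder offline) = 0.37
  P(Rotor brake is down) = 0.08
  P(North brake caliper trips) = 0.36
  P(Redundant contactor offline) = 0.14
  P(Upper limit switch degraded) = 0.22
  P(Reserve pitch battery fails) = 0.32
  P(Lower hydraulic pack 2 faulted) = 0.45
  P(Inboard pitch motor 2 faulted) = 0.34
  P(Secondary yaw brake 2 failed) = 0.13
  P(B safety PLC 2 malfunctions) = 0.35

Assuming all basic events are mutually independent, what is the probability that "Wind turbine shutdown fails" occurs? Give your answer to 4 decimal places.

0.0667

P(Emergency stop unavailable) [OR] = 1 − (1−0.34) × (1−0.15) = 0.439000
P(Converter path down) [AND] = 0.33 × 0.439000 = 0.144870
P(Pitch system inoperative) [OR] = 1 − (1−0.10) × (1−0.37) × (1−0.08) × (1−0.36) = 0.666150
P(Safety chain fails) [AND] = 0.14 × 0.22 = 0.030800
P(Rotor brake lost) [OR] = 1 − (1−0.666150) × (1−0.030800) = 0.676433
P(Yaw brake lost) [AND] = 0.32 × 0.45 = 0.144000
P(Emergency stop 2 inoperative) [OR] = 1 − (1−0.144000) × (1−0.34) × (1−0.13) × (1−0.35) = 0.680515
P(Wind turbine shutdown fails) [AND] = 0.144870 × 0.676433 × 0.680515 = 0.066687
Rounded to 4 decimal places: P(Wind turbine shutdown fails) ≈ 0.0667.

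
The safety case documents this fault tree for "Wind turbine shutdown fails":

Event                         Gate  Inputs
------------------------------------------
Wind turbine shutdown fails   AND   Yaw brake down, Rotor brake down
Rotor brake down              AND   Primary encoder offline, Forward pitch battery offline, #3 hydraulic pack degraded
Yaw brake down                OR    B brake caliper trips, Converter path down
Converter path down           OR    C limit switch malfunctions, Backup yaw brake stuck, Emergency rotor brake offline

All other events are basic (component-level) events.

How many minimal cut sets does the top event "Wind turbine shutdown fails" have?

Converter path down [OR]: union of children's cut sets → 3 cut set(s).
Yaw brake down [OR]: union of children's cut sets → 4 cut set(s).
Rotor brake down [AND]: one cut set from each child combined → 1 × 1 × 1 = 1 cut set(s).
Wind turbine shutdown fails [AND]: one cut set from each child combined → 4 × 1 = 4 cut set(s).
Minimal cut sets: {#3 hydraulic pack degraded, B brake caliper trips, Forward pitch battery offline, Primary encoder offline}; {#3 hydraulic pack degraded, C limit switch malfunctions, Forward pitch battery offline, Primary encoder offline}; {#3 hydraulic pack degraded, Backup yaw brake stuck, Forward pitch battery offline, Primary encoder offline}; {#3 hydraulic pack degraded, Emergency rotor brake offline, Forward pitch battery offline, Primary encoder offline}.

4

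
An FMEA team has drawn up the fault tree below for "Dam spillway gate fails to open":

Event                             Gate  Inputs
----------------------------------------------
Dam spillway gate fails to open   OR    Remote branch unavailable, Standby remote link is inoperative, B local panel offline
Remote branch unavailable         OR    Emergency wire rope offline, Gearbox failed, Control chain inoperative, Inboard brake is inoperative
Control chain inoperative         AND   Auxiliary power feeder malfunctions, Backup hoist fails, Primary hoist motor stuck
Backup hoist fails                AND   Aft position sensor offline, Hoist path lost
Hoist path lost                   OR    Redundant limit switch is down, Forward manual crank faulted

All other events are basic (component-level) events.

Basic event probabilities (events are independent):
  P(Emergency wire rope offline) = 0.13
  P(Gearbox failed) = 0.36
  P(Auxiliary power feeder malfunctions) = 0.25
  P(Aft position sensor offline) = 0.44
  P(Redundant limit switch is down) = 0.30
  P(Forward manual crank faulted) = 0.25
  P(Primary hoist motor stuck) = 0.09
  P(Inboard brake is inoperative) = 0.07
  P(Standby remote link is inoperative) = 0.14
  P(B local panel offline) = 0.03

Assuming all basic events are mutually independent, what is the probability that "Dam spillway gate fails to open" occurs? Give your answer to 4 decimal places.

0.5701

P(Hoist path lost) [OR] = 1 − (1−0.30) × (1−0.25) = 0.475000
P(Backup hoist fails) [AND] = 0.44 × 0.475000 = 0.209000
P(Control chain inoperative) [AND] = 0.25 × 0.209000 × 0.09 = 0.004703
P(Remote branch unavailable) [OR] = 1 − (1−0.13) × (1−0.36) × (1−0.004703) × (1−0.07) = 0.484611
P(Dam spillway gate fails to open) [OR] = 1 − (1−0.484611) × (1−0.14) × (1−0.03) = 0.570062
Rounded to 4 decimal places: P(Dam spillway gate fails to open) ≈ 0.5701.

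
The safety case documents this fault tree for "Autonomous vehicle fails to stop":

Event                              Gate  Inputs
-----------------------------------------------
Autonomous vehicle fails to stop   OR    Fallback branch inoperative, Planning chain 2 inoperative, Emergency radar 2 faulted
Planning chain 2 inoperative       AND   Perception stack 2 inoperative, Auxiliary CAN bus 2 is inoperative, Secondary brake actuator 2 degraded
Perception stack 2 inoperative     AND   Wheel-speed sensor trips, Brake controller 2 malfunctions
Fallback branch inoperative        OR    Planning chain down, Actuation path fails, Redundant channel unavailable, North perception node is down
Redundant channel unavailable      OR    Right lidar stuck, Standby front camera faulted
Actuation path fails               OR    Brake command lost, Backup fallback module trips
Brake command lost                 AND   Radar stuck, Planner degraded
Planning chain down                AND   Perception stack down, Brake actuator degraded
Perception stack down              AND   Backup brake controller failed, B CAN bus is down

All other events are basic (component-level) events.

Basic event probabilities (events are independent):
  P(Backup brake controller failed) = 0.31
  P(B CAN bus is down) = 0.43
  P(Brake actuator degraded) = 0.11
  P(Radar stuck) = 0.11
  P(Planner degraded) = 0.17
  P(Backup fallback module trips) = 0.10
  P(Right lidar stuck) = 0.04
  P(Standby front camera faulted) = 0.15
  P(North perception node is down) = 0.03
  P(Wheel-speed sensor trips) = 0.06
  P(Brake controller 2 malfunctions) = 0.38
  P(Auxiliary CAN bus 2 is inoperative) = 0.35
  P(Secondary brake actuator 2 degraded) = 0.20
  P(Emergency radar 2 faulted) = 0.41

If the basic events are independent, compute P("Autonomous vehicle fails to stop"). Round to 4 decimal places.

P(Perception stack down) [AND] = 0.31 × 0.43 = 0.133300
P(Planning chain down) [AND] = 0.133300 × 0.11 = 0.014663
P(Brake command lost) [AND] = 0.11 × 0.17 = 0.018700
P(Actuation path fails) [OR] = 1 − (1−0.018700) × (1−0.10) = 0.116830
P(Redundant channel unavailable) [OR] = 1 − (1−0.04) × (1−0.15) = 0.184000
P(Fallback branch inoperative) [OR] = 1 − (1−0.014663) × (1−0.116830) × (1−0.184000) × (1−0.03) = 0.311203
P(Perception stack 2 inoperative) [AND] = 0.06 × 0.38 = 0.022800
P(Planning chain 2 inoperative) [AND] = 0.022800 × 0.35 × 0.20 = 0.001596
P(Autonomous vehicle fails to stop) [OR] = 1 − (1−0.311203) × (1−0.001596) × (1−0.41) = 0.594258
Rounded to 4 decimal places: P(Autonomous vehicle fails to stop) ≈ 0.5943.

0.5943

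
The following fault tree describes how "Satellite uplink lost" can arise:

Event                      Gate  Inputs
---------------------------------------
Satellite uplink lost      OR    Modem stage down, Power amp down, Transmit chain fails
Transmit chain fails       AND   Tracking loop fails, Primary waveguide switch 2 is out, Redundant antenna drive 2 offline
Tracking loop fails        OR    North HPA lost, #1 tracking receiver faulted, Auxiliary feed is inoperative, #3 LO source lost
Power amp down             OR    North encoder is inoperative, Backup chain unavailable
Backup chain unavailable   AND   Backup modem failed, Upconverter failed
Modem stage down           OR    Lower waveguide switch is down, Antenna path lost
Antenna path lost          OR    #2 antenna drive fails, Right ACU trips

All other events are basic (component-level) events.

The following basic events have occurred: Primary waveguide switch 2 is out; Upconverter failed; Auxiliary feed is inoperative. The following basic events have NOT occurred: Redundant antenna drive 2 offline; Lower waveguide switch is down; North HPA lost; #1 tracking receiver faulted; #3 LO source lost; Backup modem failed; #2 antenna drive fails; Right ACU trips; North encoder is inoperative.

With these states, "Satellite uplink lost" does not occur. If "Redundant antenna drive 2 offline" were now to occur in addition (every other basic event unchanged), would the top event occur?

Yes

Counterfactual: set "Redundant antenna drive 2 offline" to occurred.
Antenna path lost [OR]: #2 antenna drive fails=not, Right ACU trips=not → no input occurs → does not occur.
Modem stage down [OR]: Lower waveguide switch is down=not, Antenna path lost=not → no input occurs → does not occur.
Backup chain unavailable [AND]: Backup modem failed=not, Upconverter failed=occurs → not all inputs occur → does not occur.
Power amp down [OR]: North encoder is inoperative=not, Backup chain unavailable=not → no input occurs → does not occur.
Tracking loop fails [OR]: North HPA lost=not, #1 tracking receiver faulted=not, Auxiliary feed is inoperative=occurs, #3 LO source lost=not → at least one input occurs → occurs.
Transmit chain fails [AND]: Tracking loop fails=occurs, Primary waveguide switch 2 is out=occurs, Redundant antenna drive 2 offline=occurs → all inputs occur → occurs.
Satellite uplink lost [OR]: Modem stage down=not, Power amp down=not, Transmit chain fails=occurs → at least one input occurs → occurs.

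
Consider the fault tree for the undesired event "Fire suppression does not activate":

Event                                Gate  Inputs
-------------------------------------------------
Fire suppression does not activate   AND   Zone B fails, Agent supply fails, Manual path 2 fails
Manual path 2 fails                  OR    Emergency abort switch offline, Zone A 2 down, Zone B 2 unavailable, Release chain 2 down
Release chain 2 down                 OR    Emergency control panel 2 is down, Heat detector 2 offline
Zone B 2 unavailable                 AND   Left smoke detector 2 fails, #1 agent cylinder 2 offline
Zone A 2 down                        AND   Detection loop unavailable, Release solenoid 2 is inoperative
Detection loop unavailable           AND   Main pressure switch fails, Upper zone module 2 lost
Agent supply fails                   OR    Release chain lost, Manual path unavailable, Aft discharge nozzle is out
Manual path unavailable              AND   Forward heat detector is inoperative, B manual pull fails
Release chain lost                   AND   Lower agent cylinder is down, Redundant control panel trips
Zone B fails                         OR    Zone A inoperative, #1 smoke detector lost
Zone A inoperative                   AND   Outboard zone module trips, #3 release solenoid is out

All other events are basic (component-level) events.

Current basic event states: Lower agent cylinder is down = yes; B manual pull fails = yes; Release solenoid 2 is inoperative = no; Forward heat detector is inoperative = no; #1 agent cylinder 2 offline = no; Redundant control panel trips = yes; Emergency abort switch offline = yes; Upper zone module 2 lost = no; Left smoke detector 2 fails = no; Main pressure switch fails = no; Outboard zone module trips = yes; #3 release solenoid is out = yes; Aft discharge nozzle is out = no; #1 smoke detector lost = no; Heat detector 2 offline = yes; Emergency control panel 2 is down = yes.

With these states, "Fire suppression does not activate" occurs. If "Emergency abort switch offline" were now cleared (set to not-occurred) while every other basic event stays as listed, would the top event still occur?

Counterfactual: set "Emergency abort switch offline" to not occurred.
Zone A inoperative [AND]: Outboard zone module trips=occurs, #3 release solenoid is out=occurs → all inputs occur → occurs.
Zone B fails [OR]: Zone A inoperative=occurs, #1 smoke detector lost=not → at least one input occurs → occurs.
Release chain lost [AND]: Lower agent cylinder is down=occurs, Redundant control panel trips=occurs → all inputs occur → occurs.
Manual path unavailable [AND]: Forward heat detector is inoperative=not, B manual pull fails=occurs → not all inputs occur → does not occur.
Agent supply fails [OR]: Release chain lost=occurs, Manual path unavailable=not, Aft discharge nozzle is out=not → at least one input occurs → occurs.
Detection loop unavailable [AND]: Main pressure switch fails=not, Upper zone module 2 lost=not → not all inputs occur → does not occur.
Zone A 2 down [AND]: Detection loop unavailable=not, Release solenoid 2 is inoperative=not → not all inputs occur → does not occur.
Zone B 2 unavailable [AND]: Left smoke detector 2 fails=not, #1 agent cylinder 2 offline=not → not all inputs occur → does not occur.
Release chain 2 down [OR]: Emergency control panel 2 is down=occurs, Heat detector 2 offline=occurs → at least one input occurs → occurs.
Manual path 2 fails [OR]: Emergency abort switch offline=not, Zone A 2 down=not, Zone B 2 unavailable=not, Release chain 2 down=occurs → at least one input occurs → occurs.
Fire suppression does not activate [AND]: Zone B fails=occurs, Agent supply fails=occurs, Manual path 2 fails=occurs → all inputs occur → occurs.

Yes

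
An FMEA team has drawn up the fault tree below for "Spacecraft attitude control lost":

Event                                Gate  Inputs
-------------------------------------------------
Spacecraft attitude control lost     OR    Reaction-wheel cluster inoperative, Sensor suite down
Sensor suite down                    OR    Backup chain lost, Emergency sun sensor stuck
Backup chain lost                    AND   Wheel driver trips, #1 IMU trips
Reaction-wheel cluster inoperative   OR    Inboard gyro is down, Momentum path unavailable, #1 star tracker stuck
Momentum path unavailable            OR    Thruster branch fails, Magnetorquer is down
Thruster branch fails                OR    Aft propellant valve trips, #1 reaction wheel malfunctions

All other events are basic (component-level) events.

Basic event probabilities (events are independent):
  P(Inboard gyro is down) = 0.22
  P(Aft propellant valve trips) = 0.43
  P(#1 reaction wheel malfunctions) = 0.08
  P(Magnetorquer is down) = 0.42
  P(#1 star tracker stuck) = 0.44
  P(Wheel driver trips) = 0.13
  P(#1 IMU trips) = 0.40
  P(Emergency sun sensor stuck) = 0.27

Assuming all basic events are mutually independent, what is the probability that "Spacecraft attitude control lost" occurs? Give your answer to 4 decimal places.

P(Thruster branch fails) [OR] = 1 − (1−0.43) × (1−0.08) = 0.475600
P(Momentum path unavailable) [OR] = 1 − (1−0.475600) × (1−0.42) = 0.695848
P(Reaction-wheel cluster inoperative) [OR] = 1 − (1−0.22) × (1−0.695848) × (1−0.44) = 0.867146
P(Backup chain lost) [AND] = 0.13 × 0.40 = 0.052000
P(Sensor suite down) [OR] = 1 − (1−0.052000) × (1−0.27) = 0.307960
P(Spacecraft attitude control lost) [OR] = 1 − (1−0.867146) × (1−0.307960) = 0.908060
Rounded to 4 decimal places: P(Spacecraft attitude control lost) ≈ 0.9081.

0.9081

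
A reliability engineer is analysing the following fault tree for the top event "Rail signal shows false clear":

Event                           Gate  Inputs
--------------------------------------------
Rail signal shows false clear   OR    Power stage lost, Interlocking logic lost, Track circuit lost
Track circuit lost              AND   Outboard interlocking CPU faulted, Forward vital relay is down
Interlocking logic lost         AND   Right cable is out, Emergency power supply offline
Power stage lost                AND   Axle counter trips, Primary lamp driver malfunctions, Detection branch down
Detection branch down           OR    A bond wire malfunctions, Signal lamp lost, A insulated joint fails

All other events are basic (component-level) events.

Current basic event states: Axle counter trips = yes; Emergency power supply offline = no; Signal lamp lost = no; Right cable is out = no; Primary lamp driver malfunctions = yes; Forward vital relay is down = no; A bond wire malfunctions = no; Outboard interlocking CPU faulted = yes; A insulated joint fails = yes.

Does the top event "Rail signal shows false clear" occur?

Yes

Detection branch down [OR]: A bond wire malfunctions=not, Signal lamp lost=not, A insulated joint fails=occurs → at least one input occurs → occurs.
Power stage lost [AND]: Axle counter trips=occurs, Primary lamp driver malfunctions=occurs, Detection branch down=occurs → all inputs occur → occurs.
Interlocking logic lost [AND]: Right cable is out=not, Emergency power supply offline=not → not all inputs occur → does not occur.
Track circuit lost [AND]: Outboard interlocking CPU faulted=occurs, Forward vital relay is down=not → not all inputs occur → does not occur.
Rail signal shows false clear [OR]: Power stage lost=occurs, Interlocking logic lost=not, Track circuit lost=not → at least one input occurs → occurs.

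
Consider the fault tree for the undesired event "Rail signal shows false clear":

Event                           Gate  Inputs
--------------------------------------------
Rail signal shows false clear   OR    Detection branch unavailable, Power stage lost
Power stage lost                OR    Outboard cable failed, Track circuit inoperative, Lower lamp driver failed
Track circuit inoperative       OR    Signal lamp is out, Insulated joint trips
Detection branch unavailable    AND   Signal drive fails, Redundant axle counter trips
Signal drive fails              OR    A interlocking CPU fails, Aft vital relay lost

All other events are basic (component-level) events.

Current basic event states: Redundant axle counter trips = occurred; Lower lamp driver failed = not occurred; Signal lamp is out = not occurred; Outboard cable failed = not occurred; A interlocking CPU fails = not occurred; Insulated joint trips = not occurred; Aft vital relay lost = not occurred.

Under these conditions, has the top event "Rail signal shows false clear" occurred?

No

Signal drive fails [OR]: A interlocking CPU fails=not, Aft vital relay lost=not → no input occurs → does not occur.
Detection branch unavailable [AND]: Signal drive fails=not, Redundant axle counter trips=occurs → not all inputs occur → does not occur.
Track circuit inoperative [OR]: Signal lamp is out=not, Insulated joint trips=not → no input occurs → does not occur.
Power stage lost [OR]: Outboard cable failed=not, Track circuit inoperative=not, Lower lamp driver failed=not → no input occurs → does not occur.
Rail signal shows false clear [OR]: Detection branch unavailable=not, Power stage lost=not → no input occurs → does not occur.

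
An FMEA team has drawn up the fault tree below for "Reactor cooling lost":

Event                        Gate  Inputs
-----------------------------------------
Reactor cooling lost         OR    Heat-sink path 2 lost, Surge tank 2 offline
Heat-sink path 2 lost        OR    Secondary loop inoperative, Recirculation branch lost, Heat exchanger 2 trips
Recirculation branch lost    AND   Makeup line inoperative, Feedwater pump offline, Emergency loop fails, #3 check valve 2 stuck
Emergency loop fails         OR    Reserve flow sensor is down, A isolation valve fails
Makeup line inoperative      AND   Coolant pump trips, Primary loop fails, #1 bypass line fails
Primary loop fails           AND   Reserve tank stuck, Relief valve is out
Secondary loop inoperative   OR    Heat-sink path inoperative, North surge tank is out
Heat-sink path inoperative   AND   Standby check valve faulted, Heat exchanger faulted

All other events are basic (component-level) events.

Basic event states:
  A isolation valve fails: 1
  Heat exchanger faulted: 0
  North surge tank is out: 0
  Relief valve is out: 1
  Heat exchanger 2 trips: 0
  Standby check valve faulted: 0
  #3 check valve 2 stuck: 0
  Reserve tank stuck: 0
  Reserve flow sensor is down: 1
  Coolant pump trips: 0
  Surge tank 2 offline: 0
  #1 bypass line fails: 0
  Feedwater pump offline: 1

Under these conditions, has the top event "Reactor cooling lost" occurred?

No

Heat-sink path inoperative [AND]: Standby check valve faulted=not, Heat exchanger faulted=not → not all inputs occur → does not occur.
Secondary loop inoperative [OR]: Heat-sink path inoperative=not, North surge tank is out=not → no input occurs → does not occur.
Primary loop fails [AND]: Reserve tank stuck=not, Relief valve is out=occurs → not all inputs occur → does not occur.
Makeup line inoperative [AND]: Coolant pump trips=not, Primary loop fails=not, #1 bypass line fails=not → not all inputs occur → does not occur.
Emergency loop fails [OR]: Reserve flow sensor is down=occurs, A isolation valve fails=occurs → at least one input occurs → occurs.
Recirculation branch lost [AND]: Makeup line inoperative=not, Feedwater pump offline=occurs, Emergency loop fails=occurs, #3 check valve 2 stuck=not → not all inputs occur → does not occur.
Heat-sink path 2 lost [OR]: Secondary loop inoperative=not, Recirculation branch lost=not, Heat exchanger 2 trips=not → no input occurs → does not occur.
Reactor cooling lost [OR]: Heat-sink path 2 lost=not, Surge tank 2 offline=not → no input occurs → does not occur.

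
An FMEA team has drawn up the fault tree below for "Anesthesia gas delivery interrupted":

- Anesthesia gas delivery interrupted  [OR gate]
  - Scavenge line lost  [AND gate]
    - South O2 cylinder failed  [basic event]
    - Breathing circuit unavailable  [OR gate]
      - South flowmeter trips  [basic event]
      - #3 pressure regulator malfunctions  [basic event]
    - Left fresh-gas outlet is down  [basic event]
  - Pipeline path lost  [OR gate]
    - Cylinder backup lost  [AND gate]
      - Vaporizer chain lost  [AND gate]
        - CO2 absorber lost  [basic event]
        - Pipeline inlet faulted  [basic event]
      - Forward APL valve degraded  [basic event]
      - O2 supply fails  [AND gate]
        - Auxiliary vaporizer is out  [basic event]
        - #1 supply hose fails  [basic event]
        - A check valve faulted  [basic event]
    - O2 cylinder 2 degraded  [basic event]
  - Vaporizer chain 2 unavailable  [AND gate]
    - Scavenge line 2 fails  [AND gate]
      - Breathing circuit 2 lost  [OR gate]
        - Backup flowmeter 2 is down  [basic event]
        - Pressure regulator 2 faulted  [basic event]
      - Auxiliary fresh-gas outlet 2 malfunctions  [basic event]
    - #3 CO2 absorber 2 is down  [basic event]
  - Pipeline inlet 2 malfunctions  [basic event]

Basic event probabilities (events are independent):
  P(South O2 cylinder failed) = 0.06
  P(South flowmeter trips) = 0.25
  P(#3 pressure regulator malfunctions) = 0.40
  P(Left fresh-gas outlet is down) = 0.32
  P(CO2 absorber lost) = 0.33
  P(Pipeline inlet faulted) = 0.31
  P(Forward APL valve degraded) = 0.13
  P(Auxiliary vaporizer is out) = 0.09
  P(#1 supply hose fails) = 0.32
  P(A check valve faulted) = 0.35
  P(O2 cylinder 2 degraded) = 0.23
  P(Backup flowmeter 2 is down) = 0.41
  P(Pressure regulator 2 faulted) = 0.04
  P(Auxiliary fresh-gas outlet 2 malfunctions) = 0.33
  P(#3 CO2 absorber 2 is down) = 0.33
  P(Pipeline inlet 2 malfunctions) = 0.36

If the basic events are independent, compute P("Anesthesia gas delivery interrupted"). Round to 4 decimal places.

P(Breathing circuit unavailable) [OR] = 1 − (1−0.25) × (1−0.40) = 0.550000
P(Scavenge line lost) [AND] = 0.06 × 0.550000 × 0.32 = 0.010560
P(Vaporizer chain lost) [AND] = 0.33 × 0.31 = 0.102300
P(O2 supply fails) [AND] = 0.09 × 0.32 × 0.35 = 0.010080
P(Cylinder backup lost) [AND] = 0.102300 × 0.13 × 0.010080 = 0.000134
P(Pipeline path lost) [OR] = 1 − (1−0.000134) × (1−0.23) = 0.230103
P(Breathing circuit 2 lost) [OR] = 1 − (1−0.41) × (1−0.04) = 0.433600
P(Scavenge line 2 fails) [AND] = 0.433600 × 0.33 = 0.143088
P(Vaporizer chain 2 unavailable) [AND] = 0.143088 × 0.33 = 0.047219
P(Anesthesia gas delivery interrupted) [OR] = 1 − (1−0.010560) × (1−0.230103) × (1−0.047219) × (1−0.36) = 0.535490
Rounded to 4 decimal places: P(Anesthesia gas delivery interrupted) ≈ 0.5355.

0.5355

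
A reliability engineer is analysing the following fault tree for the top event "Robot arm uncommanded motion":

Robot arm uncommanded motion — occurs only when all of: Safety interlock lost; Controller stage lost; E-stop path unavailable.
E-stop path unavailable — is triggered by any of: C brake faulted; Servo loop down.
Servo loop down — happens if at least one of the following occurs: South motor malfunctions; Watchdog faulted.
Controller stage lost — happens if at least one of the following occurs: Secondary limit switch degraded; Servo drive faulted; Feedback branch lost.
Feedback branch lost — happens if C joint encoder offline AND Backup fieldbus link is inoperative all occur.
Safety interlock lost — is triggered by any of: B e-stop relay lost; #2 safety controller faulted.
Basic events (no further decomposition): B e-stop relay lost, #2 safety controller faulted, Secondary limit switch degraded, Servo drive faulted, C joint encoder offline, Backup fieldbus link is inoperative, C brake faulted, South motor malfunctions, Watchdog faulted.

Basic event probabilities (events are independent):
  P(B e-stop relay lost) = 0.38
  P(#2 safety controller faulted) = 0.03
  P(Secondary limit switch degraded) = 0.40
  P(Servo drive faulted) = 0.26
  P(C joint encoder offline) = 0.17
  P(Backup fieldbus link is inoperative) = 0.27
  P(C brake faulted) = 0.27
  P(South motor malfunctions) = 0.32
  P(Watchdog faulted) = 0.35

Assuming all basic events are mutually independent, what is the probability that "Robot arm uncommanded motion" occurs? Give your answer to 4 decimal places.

0.1556

P(Safety interlock lost) [OR] = 1 − (1−0.38) × (1−0.03) = 0.398600
P(Feedback branch lost) [AND] = 0.17 × 0.27 = 0.045900
P(Controller stage lost) [OR] = 1 − (1−0.40) × (1−0.26) × (1−0.045900) = 0.576380
P(Servo loop down) [OR] = 1 − (1−0.32) × (1−0.35) = 0.558000
P(E-stop path unavailable) [OR] = 1 − (1−0.27) × (1−0.558000) = 0.677340
P(Robot arm uncommanded motion) [AND] = 0.398600 × 0.576380 × 0.677340 = 0.155616
Rounded to 4 decimal places: P(Robot arm uncommanded motion) ≈ 0.1556.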